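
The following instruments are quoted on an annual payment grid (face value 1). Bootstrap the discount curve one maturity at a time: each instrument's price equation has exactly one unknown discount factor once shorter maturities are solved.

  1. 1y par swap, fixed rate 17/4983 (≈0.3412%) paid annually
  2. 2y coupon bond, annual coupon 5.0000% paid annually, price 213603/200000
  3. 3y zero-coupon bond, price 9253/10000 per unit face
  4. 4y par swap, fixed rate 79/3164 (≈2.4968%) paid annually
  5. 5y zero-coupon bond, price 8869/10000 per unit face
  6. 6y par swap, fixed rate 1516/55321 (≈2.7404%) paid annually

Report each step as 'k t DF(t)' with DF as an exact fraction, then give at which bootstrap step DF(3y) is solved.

step 1 [1y] swap r/1=17/4983: DF=(1 − 17/4983·(0))/(1+17/4983) = 4983/5000 ≈ 0.996600
step 2 [2y] bond c/1=1/20: DF=(213603/200000 − 1/20·(0.996600))/(1+1/20) = 9697/10000 ≈ 0.969700
step 3 [3y] zero: DF = P = 9253/10000 ≈ 0.925300
step 4 [4y] swap r/1=79/3164: DF=(1 − 79/3164·(0.996600+0.969700+0.925300))/(1+79/3164) = 2263/2500 ≈ 0.905200
step 5 [5y] zero: DF = P = 8869/10000 ≈ 0.886900
step 6 [6y] swap r/1=1516/55321: DF=(1 − 1516/55321·(0.996600+0.969700+0.925300+0.905200+0.886900))/(1+1516/55321) = 2121/2500 ≈ 0.848400

1 1 4983/5000
2 2 9697/10000
3 3 9253/10000
4 4 2263/2500
5 5 8869/10000
6 6 2121/2500
DF(3y) is solved at step 3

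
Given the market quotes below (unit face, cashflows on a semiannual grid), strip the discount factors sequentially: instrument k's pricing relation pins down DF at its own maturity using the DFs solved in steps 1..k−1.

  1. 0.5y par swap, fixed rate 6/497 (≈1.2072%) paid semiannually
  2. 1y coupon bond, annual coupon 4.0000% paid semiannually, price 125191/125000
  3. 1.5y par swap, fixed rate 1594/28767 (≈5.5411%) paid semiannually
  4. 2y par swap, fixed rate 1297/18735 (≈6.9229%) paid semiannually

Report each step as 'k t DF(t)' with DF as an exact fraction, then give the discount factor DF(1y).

1 1/2 497/500
2 1 1203/1250
3 3/2 9203/10000
4 2 8703/10000
DF(1y) = 1203/1250 ≈ 0.962400

step 1 [0.5y] swap r/2=3/497: DF=(1 − 3/497·(0))/(1+3/497) = 497/500 ≈ 0.994000
step 2 [1y] bond c/2=1/50: DF=(125191/125000 − 1/50·(0.994000))/(1+1/50) = 1203/1250 ≈ 0.962400
step 3 [1.5y] swap r/2=797/28767: DF=(1 − 797/28767·(0.994000+0.962400))/(1+797/28767) = 9203/10000 ≈ 0.920300
step 4 [2y] swap r/2=1297/37470: DF=(1 − 1297/37470·(0.994000+0.962400+0.920300))/(1+1297/37470) = 8703/10000 ≈ 0.870300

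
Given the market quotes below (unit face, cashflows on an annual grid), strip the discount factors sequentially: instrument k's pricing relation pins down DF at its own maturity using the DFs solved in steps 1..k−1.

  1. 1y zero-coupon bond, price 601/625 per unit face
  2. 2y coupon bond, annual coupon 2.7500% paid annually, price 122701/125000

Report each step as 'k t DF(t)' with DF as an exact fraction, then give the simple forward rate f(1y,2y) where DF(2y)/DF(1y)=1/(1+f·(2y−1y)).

step 1 [1y] zero: DF = P = 601/625 ≈ 0.961600
step 2 [2y] bond c/1=11/400: DF=(122701/125000 − 11/400·(0.961600))/(1+11/400) = 581/625 ≈ 0.929600

1 1 601/625
2 2 581/625
f(1y,2y) = ((601/625)/(581/625) − 1)/(1) = 20/581 ≈ 3.4423%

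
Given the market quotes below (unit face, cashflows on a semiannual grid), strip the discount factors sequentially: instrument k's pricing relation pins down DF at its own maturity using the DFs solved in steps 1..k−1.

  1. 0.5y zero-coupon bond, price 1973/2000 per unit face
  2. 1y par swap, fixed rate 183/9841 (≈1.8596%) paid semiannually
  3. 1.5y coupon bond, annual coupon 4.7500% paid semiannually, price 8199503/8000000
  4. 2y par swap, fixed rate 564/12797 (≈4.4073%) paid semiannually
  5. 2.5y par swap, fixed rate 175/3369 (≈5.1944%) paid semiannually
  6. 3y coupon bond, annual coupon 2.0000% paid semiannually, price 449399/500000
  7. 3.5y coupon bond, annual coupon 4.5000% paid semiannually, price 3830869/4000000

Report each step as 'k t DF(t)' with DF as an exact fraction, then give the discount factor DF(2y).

1 1/2 1973/2000
2 1 9817/10000
3 3/2 1911/2000
4 2 4577/5000
5 5/2 351/400
6 3 527/625
7 7/2 8143/10000
DF(2y) = 4577/5000 ≈ 0.915400

step 1 [0.5y] zero: DF = P = 1973/2000 ≈ 0.986500
step 2 [1y] swap r/2=183/19682: DF=(1 − 183/19682·(0.986500))/(1+183/19682) = 9817/10000 ≈ 0.981700
step 3 [1.5y] bond c/2=19/800: DF=(8199503/8000000 − 19/800·(0.986500+0.981700))/(1+19/800) = 1911/2000 ≈ 0.955500
step 4 [2y] swap r/2=282/12797: DF=(1 − 282/12797·(0.986500+0.981700+0.955500))/(1+282/12797) = 4577/5000 ≈ 0.915400
step 5 [2.5y] swap r/2=175/6738: DF=(1 − 175/6738·(0.986500+0.981700+0.955500+0.915400))/(1+175/6738) = 351/400 ≈ 0.877500
step 6 [3y] bond c/2=1/100: DF=(449399/500000 − 1/100·(0.986500+0.981700+0.955500+0.915400+0.877500))/(1+1/100) = 527/625 ≈ 0.843200
step 7 [3.5y] bond c/2=9/400: DF=(3830869/4000000 − 9/400·(0.986500+0.981700+0.955500+0.915400+0.877500+0.843200))/(1+9/400) = 8143/10000 ≈ 0.814300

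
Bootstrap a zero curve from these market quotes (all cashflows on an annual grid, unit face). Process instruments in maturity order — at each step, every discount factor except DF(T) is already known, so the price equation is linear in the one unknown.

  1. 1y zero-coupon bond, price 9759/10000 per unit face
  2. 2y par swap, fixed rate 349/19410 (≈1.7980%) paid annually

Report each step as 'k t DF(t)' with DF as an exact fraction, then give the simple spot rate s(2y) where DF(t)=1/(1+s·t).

step 1 [1y] zero: DF = P = 9759/10000 ≈ 0.975900
step 2 [2y] swap r/1=349/19410: DF=(1 − 349/19410·(0.975900))/(1+349/19410) = 9651/10000 ≈ 0.965100

1 1 9759/10000
2 2 9651/10000
s(2y) = (1/(9651/10000) − 1)/(2) = 349/19302 ≈ 1.8081%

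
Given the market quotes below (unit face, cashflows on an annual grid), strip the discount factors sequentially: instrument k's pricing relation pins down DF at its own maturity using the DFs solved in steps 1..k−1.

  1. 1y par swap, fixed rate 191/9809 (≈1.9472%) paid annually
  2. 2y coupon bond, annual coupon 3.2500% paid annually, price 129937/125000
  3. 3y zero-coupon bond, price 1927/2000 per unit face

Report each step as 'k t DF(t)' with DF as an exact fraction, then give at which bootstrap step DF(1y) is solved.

1 1 9809/10000
2 2 9759/10000
3 3 1927/2000
DF(1y) is solved at step 1

step 1 [1y] swap r/1=191/9809: DF=(1 − 191/9809·(0))/(1+191/9809) = 9809/10000 ≈ 0.980900
step 2 [2y] bond c/1=13/400: DF=(129937/125000 − 13/400·(0.980900))/(1+13/400) = 9759/10000 ≈ 0.975900
step 3 [3y] zero: DF = P = 1927/2000 ≈ 0.963500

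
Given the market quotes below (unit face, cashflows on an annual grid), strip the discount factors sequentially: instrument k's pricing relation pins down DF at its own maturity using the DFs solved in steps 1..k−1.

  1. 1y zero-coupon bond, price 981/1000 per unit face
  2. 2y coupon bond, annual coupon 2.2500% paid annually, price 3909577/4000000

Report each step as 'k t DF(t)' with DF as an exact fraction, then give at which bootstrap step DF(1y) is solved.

1 1 981/1000
2 2 9343/10000
DF(1y) is solved at step 1

step 1 [1y] zero: DF = P = 981/1000 ≈ 0.981000
step 2 [2y] bond c/1=9/400: DF=(3909577/4000000 − 9/400·(0.981000))/(1+9/400) = 9343/10000 ≈ 0.934300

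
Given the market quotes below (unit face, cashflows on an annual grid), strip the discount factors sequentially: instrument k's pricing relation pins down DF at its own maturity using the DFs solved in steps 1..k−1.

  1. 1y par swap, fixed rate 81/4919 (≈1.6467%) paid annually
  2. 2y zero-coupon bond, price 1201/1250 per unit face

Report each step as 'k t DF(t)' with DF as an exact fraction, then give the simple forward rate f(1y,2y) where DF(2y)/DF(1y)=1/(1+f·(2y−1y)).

step 1 [1y] swap r/1=81/4919: DF=(1 − 81/4919·(0))/(1+81/4919) = 4919/5000 ≈ 0.983800
step 2 [2y] zero: DF = P = 1201/1250 ≈ 0.960800

1 1 4919/5000
2 2 1201/1250
f(1y,2y) = ((4919/5000)/(1201/1250) − 1)/(1) = 115/4804 ≈ 2.3938%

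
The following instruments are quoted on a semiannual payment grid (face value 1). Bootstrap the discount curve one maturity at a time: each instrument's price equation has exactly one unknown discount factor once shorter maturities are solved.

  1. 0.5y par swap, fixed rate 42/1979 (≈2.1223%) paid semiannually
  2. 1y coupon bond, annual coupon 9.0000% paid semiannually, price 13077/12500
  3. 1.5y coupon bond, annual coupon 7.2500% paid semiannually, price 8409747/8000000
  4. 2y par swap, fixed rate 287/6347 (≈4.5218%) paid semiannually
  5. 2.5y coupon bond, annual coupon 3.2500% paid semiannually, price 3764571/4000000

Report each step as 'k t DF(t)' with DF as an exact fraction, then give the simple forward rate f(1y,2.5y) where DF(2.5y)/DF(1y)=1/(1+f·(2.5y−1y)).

1 1/2 1979/2000
2 1 1917/2000
3 3/2 9463/10000
4 2 9139/10000
5 5/2 2163/2500
f(1y,2.5y) = ((1917/2000)/(2163/2500) − 1)/(3/2) = 311/4326 ≈ 7.1891%

step 1 [0.5y] swap r/2=21/1979: DF=(1 − 21/1979·(0))/(1+21/1979) = 1979/2000 ≈ 0.989500
step 2 [1y] bond c/2=9/200: DF=(13077/12500 − 9/200·(0.989500))/(1+9/200) = 1917/2000 ≈ 0.958500
step 3 [1.5y] bond c/2=29/800: DF=(8409747/8000000 − 29/800·(0.989500+0.958500))/(1+29/800) = 9463/10000 ≈ 0.946300
step 4 [2y] swap r/2=287/12694: DF=(1 − 287/12694·(0.989500+0.958500+0.946300))/(1+287/12694) = 9139/10000 ≈ 0.913900
step 5 [2.5y] bond c/2=13/800: DF=(3764571/4000000 − 13/800·(0.989500+0.958500+0.946300+0.913900))/(1+13/800) = 2163/2500 ≈ 0.865200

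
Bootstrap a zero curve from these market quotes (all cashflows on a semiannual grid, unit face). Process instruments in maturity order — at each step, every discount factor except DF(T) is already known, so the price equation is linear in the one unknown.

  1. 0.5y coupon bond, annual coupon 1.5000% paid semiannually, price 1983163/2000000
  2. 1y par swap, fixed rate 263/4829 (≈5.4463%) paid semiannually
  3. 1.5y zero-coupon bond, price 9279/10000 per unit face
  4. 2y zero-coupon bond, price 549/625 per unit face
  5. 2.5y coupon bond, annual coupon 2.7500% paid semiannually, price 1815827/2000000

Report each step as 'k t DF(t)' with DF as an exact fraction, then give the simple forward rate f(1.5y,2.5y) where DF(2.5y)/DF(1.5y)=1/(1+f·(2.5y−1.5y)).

1 1/2 4921/5000
2 1 4737/5000
3 3/2 9279/10000
4 2 549/625
5 5/2 8449/10000
f(1.5y,2.5y) = ((9279/10000)/(8449/10000) − 1)/(1) = 830/8449 ≈ 9.8236%

step 1 [0.5y] bond c/2=3/400: DF=(1983163/2000000 − 3/400·(0))/(1+3/400) = 4921/5000 ≈ 0.984200
step 2 [1y] swap r/2=263/9658: DF=(1 − 263/9658·(0.984200))/(1+263/9658) = 4737/5000 ≈ 0.947400
step 3 [1.5y] zero: DF = P = 9279/10000 ≈ 0.927900
step 4 [2y] zero: DF = P = 549/625 ≈ 0.878400
step 5 [2.5y] bond c/2=11/800: DF=(1815827/2000000 − 11/800·(0.984200+0.947400+0.927900+0.878400))/(1+11/800) = 8449/10000 ≈ 0.844900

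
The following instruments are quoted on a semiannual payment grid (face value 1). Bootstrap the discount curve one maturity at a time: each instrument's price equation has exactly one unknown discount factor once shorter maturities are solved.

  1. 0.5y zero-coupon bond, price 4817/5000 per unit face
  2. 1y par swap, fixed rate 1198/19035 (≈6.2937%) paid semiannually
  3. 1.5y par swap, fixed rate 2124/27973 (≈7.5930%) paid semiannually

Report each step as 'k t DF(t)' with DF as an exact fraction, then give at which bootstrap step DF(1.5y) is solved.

step 1 [0.5y] zero: DF = P = 4817/5000 ≈ 0.963400
step 2 [1y] swap r/2=599/19035: DF=(1 − 599/19035·(0.963400))/(1+599/19035) = 9401/10000 ≈ 0.940100
step 3 [1.5y] swap r/2=1062/27973: DF=(1 − 1062/27973·(0.963400+0.940100))/(1+1062/27973) = 4469/5000 ≈ 0.893800

1 1/2 4817/5000
2 1 9401/10000
3 3/2 4469/5000
DF(1.5y) is solved at step 3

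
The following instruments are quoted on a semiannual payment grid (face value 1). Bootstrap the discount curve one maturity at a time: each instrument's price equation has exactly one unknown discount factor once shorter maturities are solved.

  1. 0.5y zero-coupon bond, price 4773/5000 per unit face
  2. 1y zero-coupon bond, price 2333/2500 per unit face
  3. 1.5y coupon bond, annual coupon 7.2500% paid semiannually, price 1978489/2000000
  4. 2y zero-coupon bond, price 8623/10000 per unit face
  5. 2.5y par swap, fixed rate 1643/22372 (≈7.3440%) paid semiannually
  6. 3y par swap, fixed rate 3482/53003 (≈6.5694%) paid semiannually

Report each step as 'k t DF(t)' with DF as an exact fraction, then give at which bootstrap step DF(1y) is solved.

1 1/2 4773/5000
2 1 2333/2500
3 3/2 4443/5000
4 2 8623/10000
5 5/2 8357/10000
6 3 8259/10000
DF(1y) is solved at step 2

step 1 [0.5y] zero: DF = P = 4773/5000 ≈ 0.954600
step 2 [1y] zero: DF = P = 2333/2500 ≈ 0.933200
step 3 [1.5y] bond c/2=29/800: DF=(1978489/2000000 − 29/800·(0.954600+0.933200))/(1+29/800) = 4443/5000 ≈ 0.888600
step 4 [2y] zero: DF = P = 8623/10000 ≈ 0.862300
step 5 [2.5y] swap r/2=1643/44744: DF=(1 − 1643/44744·(0.954600+0.933200+0.888600+0.862300))/(1+1643/44744) = 8357/10000 ≈ 0.835700
step 6 [3y] swap r/2=1741/53003: DF=(1 − 1741/53003·(0.954600+0.933200+0.888600+0.862300+0.835700))/(1+1741/53003) = 8259/10000 ≈ 0.825900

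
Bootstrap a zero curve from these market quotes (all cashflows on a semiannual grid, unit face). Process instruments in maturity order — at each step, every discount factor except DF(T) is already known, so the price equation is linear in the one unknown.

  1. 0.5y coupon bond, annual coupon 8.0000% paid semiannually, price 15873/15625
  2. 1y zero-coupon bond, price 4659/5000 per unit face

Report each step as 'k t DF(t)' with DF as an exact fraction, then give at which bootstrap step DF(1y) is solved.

step 1 [0.5y] bond c/2=1/25: DF=(15873/15625 − 1/25·(0))/(1+1/25) = 1221/1250 ≈ 0.976800
step 2 [1y] zero: DF = P = 4659/5000 ≈ 0.931800

1 1/2 1221/1250
2 1 4659/5000
DF(1y) is solved at step 2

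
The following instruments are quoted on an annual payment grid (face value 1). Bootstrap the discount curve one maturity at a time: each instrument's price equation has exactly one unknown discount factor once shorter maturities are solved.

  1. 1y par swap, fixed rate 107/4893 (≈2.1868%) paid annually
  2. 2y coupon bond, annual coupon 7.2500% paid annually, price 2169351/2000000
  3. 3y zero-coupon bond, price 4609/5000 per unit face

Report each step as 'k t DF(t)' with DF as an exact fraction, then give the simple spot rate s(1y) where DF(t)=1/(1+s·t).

step 1 [1y] swap r/1=107/4893: DF=(1 − 107/4893·(0))/(1+107/4893) = 4893/5000 ≈ 0.978600
step 2 [2y] bond c/1=29/400: DF=(2169351/2000000 − 29/400·(0.978600))/(1+29/400) = 2363/2500 ≈ 0.945200
step 3 [3y] zero: DF = P = 4609/5000 ≈ 0.921800

1 1 4893/5000
2 2 2363/2500
3 3 4609/5000
s(1y) = (1/(4893/5000) − 1)/(1) = 107/4893 ≈ 2.1868%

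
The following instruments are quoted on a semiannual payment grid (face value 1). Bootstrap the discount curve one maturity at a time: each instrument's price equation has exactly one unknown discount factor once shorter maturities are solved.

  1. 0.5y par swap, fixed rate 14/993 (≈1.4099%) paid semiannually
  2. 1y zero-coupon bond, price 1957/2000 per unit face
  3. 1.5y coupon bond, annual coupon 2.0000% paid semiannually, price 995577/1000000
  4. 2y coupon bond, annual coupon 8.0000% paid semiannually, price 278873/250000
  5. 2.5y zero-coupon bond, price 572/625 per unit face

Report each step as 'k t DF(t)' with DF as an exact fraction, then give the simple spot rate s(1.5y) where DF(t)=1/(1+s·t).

1 1/2 993/1000
2 1 1957/2000
3 3/2 4831/5000
4 2 2399/2500
5 5/2 572/625
s(1.5y) = (1/(4831/5000) − 1)/(3/2) = 338/14493 ≈ 2.3322%

step 1 [0.5y] swap r/2=7/993: DF=(1 − 7/993·(0))/(1+7/993) = 993/1000 ≈ 0.993000
step 2 [1y] zero: DF = P = 1957/2000 ≈ 0.978500
step 3 [1.5y] bond c/2=1/100: DF=(995577/1000000 − 1/100·(0.993000+0.978500))/(1+1/100) = 4831/5000 ≈ 0.966200
step 4 [2y] bond c/2=1/25: DF=(278873/250000 − 1/25·(0.993000+0.978500+0.966200))/(1+1/25) = 2399/2500 ≈ 0.959600
step 5 [2.5y] zero: DF = P = 572/625 ≈ 0.915200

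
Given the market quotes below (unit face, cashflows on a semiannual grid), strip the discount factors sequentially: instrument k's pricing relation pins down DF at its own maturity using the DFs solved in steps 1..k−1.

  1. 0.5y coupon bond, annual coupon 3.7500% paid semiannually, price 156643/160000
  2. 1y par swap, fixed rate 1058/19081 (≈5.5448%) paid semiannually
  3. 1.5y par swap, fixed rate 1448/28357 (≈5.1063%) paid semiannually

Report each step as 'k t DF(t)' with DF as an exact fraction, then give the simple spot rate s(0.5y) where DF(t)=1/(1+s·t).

1 1/2 961/1000
2 1 9471/10000
3 3/2 2319/2500
s(0.5y) = (1/(961/1000) − 1)/(1/2) = 78/961 ≈ 8.1165%

step 1 [0.5y] bond c/2=3/160: DF=(156643/160000 − 3/160·(0))/(1+3/160) = 961/1000 ≈ 0.961000
step 2 [1y] swap r/2=529/19081: DF=(1 − 529/19081·(0.961000))/(1+529/19081) = 9471/10000 ≈ 0.947100
step 3 [1.5y] swap r/2=724/28357: DF=(1 − 724/28357·(0.961000+0.947100))/(1+724/28357) = 2319/2500 ≈ 0.927600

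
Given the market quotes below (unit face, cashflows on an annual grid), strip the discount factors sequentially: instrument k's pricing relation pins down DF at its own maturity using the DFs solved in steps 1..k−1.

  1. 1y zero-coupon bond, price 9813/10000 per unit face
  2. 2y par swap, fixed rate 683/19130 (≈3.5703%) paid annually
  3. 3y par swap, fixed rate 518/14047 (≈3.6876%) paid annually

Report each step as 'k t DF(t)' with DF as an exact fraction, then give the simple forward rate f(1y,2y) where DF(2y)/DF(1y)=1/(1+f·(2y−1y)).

1 1 9813/10000
2 2 9317/10000
3 3 2241/2500
f(1y,2y) = ((9813/10000)/(9317/10000) − 1)/(1) = 496/9317 ≈ 5.3236%

step 1 [1y] zero: DF = P = 9813/10000 ≈ 0.981300
step 2 [2y] swap r/1=683/19130: DF=(1 − 683/19130·(0.981300))/(1+683/19130) = 9317/10000 ≈ 0.931700
step 3 [3y] swap r/1=518/14047: DF=(1 − 518/14047·(0.981300+0.931700))/(1+518/14047) = 2241/2500 ≈ 0.896400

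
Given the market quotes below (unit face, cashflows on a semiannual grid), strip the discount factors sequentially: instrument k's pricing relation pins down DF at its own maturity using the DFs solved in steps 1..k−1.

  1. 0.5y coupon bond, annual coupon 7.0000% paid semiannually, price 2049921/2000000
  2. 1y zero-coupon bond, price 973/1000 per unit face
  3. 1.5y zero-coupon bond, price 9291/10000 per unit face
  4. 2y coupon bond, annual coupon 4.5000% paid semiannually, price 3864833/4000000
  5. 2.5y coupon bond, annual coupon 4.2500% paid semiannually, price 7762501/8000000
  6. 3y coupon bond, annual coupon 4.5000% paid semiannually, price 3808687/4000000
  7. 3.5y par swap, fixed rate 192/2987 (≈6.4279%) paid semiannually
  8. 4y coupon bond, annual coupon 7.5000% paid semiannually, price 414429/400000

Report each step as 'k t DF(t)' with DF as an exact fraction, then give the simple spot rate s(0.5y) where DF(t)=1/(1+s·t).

step 1 [0.5y] bond c/2=7/200: DF=(2049921/2000000 − 7/200·(0))/(1+7/200) = 9903/10000 ≈ 0.990300
step 2 [1y] zero: DF = P = 973/1000 ≈ 0.973000
step 3 [1.5y] zero: DF = P = 9291/10000 ≈ 0.929100
step 4 [2y] bond c/2=9/400: DF=(3864833/4000000 − 9/400·(0.990300+0.973000+0.929100))/(1+9/400) = 8813/10000 ≈ 0.881300
step 5 [2.5y] bond c/2=17/800: DF=(7762501/8000000 − 17/800·(0.990300+0.973000+0.929100+0.881300))/(1+17/800) = 2179/2500 ≈ 0.871600
step 6 [3y] bond c/2=9/400: DF=(3808687/4000000 − 9/400·(0.990300+0.973000+0.929100+0.881300+0.871600))/(1+9/400) = 829/1000 ≈ 0.829000
step 7 [3.5y] swap r/2=96/2987: DF=(1 − 96/2987·(0.990300+0.973000+0.929100+0.881300+0.871600+0.829000))/(1+96/2987) = 499/625 ≈ 0.798400
step 8 [4y] bond c/2=3/80: DF=(414429/400000 − 3/80·(0.990300+0.973000+0.929100+0.881300+0.871600+0.829000+0.798400))/(1+3/80) = 7719/10000 ≈ 0.771900

1 1/2 9903/10000
2 1 973/1000
3 3/2 9291/10000
4 2 8813/10000
5 5/2 2179/2500
6 3 829/1000
7 7/2 499/625
8 4 7719/10000
s(0.5y) = (1/(9903/10000) − 1)/(1/2) = 194/9903 ≈ 1.9590%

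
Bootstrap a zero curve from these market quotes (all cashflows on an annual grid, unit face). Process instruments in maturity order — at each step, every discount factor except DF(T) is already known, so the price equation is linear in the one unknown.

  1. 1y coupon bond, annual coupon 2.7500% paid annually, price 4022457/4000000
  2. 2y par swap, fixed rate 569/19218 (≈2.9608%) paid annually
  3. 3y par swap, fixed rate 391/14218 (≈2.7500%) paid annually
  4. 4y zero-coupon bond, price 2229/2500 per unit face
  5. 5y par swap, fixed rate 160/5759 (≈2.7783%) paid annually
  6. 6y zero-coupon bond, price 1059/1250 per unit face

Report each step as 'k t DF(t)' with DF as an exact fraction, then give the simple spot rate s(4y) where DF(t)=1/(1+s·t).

step 1 [1y] bond c/1=11/400: DF=(4022457/4000000 − 11/400·(0))/(1+11/400) = 9787/10000 ≈ 0.978700
step 2 [2y] swap r/1=569/19218: DF=(1 − 569/19218·(0.978700))/(1+569/19218) = 9431/10000 ≈ 0.943100
step 3 [3y] swap r/1=391/14218: DF=(1 − 391/14218·(0.978700+0.943100))/(1+391/14218) = 4609/5000 ≈ 0.921800
step 4 [4y] zero: DF = P = 2229/2500 ≈ 0.891600
step 5 [5y] swap r/1=160/5759: DF=(1 − 160/5759·(0.978700+0.943100+0.921800+0.891600))/(1+160/5759) = 109/125 ≈ 0.872000
step 6 [6y] zero: DF = P = 1059/1250 ≈ 0.847200

1 1 9787/10000
2 2 9431/10000
3 3 4609/5000
4 4 2229/2500
5 5 109/125
6 6 1059/1250
s(4y) = (1/(2229/2500) − 1)/(4) = 271/8916 ≈ 3.0395%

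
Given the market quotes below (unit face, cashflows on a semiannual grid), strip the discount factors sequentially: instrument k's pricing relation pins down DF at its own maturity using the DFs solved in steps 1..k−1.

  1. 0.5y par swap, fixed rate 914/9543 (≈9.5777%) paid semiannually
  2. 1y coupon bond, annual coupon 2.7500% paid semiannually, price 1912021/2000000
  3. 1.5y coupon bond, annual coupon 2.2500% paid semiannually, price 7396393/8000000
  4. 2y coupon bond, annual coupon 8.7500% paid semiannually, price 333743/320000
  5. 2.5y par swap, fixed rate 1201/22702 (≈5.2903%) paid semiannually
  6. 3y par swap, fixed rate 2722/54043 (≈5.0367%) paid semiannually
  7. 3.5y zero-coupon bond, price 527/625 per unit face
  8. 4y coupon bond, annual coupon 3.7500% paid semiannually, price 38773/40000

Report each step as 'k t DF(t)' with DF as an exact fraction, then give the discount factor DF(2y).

step 1 [0.5y] swap r/2=457/9543: DF=(1 − 457/9543·(0))/(1+457/9543) = 9543/10000 ≈ 0.954300
step 2 [1y] bond c/2=11/800: DF=(1912021/2000000 − 11/800·(0.954300))/(1+11/800) = 9301/10000 ≈ 0.930100
step 3 [1.5y] bond c/2=9/800: DF=(7396393/8000000 − 9/800·(0.954300+0.930100))/(1+9/800) = 8933/10000 ≈ 0.893300
step 4 [2y] bond c/2=7/160: DF=(333743/320000 − 7/160·(0.954300+0.930100+0.893300))/(1+7/160) = 2207/2500 ≈ 0.882800
step 5 [2.5y] swap r/2=1201/45404: DF=(1 − 1201/45404·(0.954300+0.930100+0.893300+0.882800))/(1+1201/45404) = 8799/10000 ≈ 0.879900
step 6 [3y] swap r/2=1361/54043: DF=(1 − 1361/54043·(0.954300+0.930100+0.893300+0.882800+0.879900))/(1+1361/54043) = 8639/10000 ≈ 0.863900
step 7 [3.5y] zero: DF = P = 527/625 ≈ 0.843200
step 8 [4y] bond c/2=3/160: DF=(38773/40000 − 3/160·(0.954300+0.930100+0.893300+0.882800+0.879900+0.863900+0.843200))/(1+3/160) = 1673/2000 ≈ 0.836500

1 1/2 9543/10000
2 1 9301/10000
3 3/2 8933/10000
4 2 2207/2500
5 5/2 8799/10000
6 3 8639/10000
7 7/2 527/625
8 4 1673/2000
DF(2y) = 2207/2500 ≈ 0.882800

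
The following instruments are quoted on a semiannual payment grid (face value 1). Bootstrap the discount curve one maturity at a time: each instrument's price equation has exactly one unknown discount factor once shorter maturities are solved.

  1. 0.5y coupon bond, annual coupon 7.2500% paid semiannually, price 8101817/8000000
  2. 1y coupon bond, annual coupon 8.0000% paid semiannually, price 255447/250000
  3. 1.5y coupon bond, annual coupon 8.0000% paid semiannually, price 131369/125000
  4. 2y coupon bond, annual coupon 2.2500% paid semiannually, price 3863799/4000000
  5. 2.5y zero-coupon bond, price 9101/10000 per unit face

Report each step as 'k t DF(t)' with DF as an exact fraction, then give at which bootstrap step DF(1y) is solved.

step 1 [0.5y] bond c/2=29/800: DF=(8101817/8000000 − 29/800·(0))/(1+29/800) = 9773/10000 ≈ 0.977300
step 2 [1y] bond c/2=1/25: DF=(255447/250000 − 1/25·(0.977300))/(1+1/25) = 9449/10000 ≈ 0.944900
step 3 [1.5y] bond c/2=1/25: DF=(131369/125000 − 1/25·(0.977300+0.944900))/(1+1/25) = 4683/5000 ≈ 0.936600
step 4 [2y] bond c/2=9/800: DF=(3863799/4000000 − 9/800·(0.977300+0.944900+0.936600))/(1+9/800) = 4617/5000 ≈ 0.923400
step 5 [2.5y] zero: DF = P = 9101/10000 ≈ 0.910100

1 1/2 9773/10000
2 1 9449/10000
3 3/2 4683/5000
4 2 4617/5000
5 5/2 9101/10000
DF(1y) is solved at step 2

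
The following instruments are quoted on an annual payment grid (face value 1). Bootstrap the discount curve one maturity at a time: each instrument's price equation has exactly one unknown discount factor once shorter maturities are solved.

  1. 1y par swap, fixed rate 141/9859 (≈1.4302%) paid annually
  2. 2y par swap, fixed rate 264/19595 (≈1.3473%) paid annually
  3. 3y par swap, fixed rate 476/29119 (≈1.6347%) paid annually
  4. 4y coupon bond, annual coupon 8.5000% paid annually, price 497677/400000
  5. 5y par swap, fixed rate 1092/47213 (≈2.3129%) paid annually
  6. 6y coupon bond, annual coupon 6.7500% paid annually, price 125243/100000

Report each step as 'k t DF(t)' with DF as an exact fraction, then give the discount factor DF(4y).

step 1 [1y] swap r/1=141/9859: DF=(1 − 141/9859·(0))/(1+141/9859) = 9859/10000 ≈ 0.985900
step 2 [2y] swap r/1=264/19595: DF=(1 − 264/19595·(0.985900))/(1+264/19595) = 1217/1250 ≈ 0.973600
step 3 [3y] swap r/1=476/29119: DF=(1 − 476/29119·(0.985900+0.973600))/(1+476/29119) = 2381/2500 ≈ 0.952400
step 4 [4y] bond c/1=17/200: DF=(497677/400000 − 17/200·(0.985900+0.973600+0.952400))/(1+17/200) = 4593/5000 ≈ 0.918600
step 5 [5y] swap r/1=1092/47213: DF=(1 − 1092/47213·(0.985900+0.973600+0.952400+0.918600))/(1+1092/47213) = 2227/2500 ≈ 0.890800
step 6 [6y] bond c/1=27/400: DF=(125243/100000 − 27/400·(0.985900+0.973600+0.952400+0.918600+0.890800))/(1+27/400) = 8747/10000 ≈ 0.874700

1 1 9859/10000
2 2 1217/1250
3 3 2381/2500
4 4 4593/5000
5 5 2227/2500
6 6 8747/10000
DF(4y) = 4593/5000 ≈ 0.918600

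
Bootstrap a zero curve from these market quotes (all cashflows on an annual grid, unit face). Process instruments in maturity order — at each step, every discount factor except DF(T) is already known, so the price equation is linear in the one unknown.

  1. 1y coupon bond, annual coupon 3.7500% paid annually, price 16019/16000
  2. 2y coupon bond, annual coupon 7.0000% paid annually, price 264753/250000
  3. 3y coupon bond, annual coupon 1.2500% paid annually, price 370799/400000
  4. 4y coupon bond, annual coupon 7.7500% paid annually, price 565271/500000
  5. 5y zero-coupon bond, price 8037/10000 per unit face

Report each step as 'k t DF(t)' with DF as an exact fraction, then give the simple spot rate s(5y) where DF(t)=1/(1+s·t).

1 1 193/200
2 2 4633/5000
3 3 4461/5000
4 4 849/1000
5 5 8037/10000
s(5y) = (1/(8037/10000) − 1)/(5) = 1963/40185 ≈ 4.8849%

step 1 [1y] bond c/1=3/80: DF=(16019/16000 − 3/80·(0))/(1+3/80) = 193/200 ≈ 0.965000
step 2 [2y] bond c/1=7/100: DF=(264753/250000 − 7/100·(0.965000))/(1+7/100) = 4633/5000 ≈ 0.926600
step 3 [3y] bond c/1=1/80: DF=(370799/400000 − 1/80·(0.965000+0.926600))/(1+1/80) = 4461/5000 ≈ 0.892200
step 4 [4y] bond c/1=31/400: DF=(565271/500000 − 31/400·(0.965000+0.926600+0.892200))/(1+31/400) = 849/1000 ≈ 0.849000
step 5 [5y] zero: DF = P = 8037/10000 ≈ 0.803700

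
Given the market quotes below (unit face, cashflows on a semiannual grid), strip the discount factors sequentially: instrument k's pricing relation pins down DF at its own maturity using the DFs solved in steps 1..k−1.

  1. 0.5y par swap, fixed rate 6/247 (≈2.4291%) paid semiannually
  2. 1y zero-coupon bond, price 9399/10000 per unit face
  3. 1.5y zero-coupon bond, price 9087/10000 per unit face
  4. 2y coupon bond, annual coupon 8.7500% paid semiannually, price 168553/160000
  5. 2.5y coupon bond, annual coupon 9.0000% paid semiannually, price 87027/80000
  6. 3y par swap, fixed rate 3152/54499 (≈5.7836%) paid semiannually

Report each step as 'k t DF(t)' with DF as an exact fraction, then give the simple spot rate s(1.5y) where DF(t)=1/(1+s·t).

step 1 [0.5y] swap r/2=3/247: DF=(1 − 3/247·(0))/(1+3/247) = 247/250 ≈ 0.988000
step 2 [1y] zero: DF = P = 9399/10000 ≈ 0.939900
step 3 [1.5y] zero: DF = P = 9087/10000 ≈ 0.908700
step 4 [2y] bond c/2=7/160: DF=(168553/160000 − 7/160·(0.988000+0.939900+0.908700))/(1+7/160) = 1113/1250 ≈ 0.890400
step 5 [2.5y] bond c/2=9/200: DF=(87027/80000 − 9/200·(0.988000+0.939900+0.908700+0.890400))/(1+9/200) = 1761/2000 ≈ 0.880500
step 6 [3y] swap r/2=1576/54499: DF=(1 − 1576/54499·(0.988000+0.939900+0.908700+0.890400+0.880500))/(1+1576/54499) = 1053/1250 ≈ 0.842400

1 1/2 247/250
2 1 9399/10000
3 3/2 9087/10000
4 2 1113/1250
5 5/2 1761/2000
6 3 1053/1250
s(1.5y) = (1/(9087/10000) − 1)/(3/2) = 1826/27261 ≈ 6.6982%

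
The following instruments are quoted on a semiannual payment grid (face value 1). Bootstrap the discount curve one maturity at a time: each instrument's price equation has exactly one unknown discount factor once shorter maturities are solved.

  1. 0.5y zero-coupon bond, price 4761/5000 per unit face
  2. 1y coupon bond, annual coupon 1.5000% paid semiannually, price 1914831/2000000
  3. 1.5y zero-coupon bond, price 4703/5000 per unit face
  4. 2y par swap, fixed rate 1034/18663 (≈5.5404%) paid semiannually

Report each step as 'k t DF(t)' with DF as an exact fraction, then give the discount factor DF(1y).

1 1/2 4761/5000
2 1 1179/1250
3 3/2 4703/5000
4 2 4483/5000
DF(1y) = 1179/1250 ≈ 0.943200

step 1 [0.5y] zero: DF = P = 4761/5000 ≈ 0.952200
step 2 [1y] bond c/2=3/400: DF=(1914831/2000000 − 3/400·(0.952200))/(1+3/400) = 1179/1250 ≈ 0.943200
step 3 [1.5y] zero: DF = P = 4703/5000 ≈ 0.940600
step 4 [2y] swap r/2=517/18663: DF=(1 − 517/18663·(0.952200+0.943200+0.940600))/(1+517/18663) = 4483/5000 ≈ 0.896600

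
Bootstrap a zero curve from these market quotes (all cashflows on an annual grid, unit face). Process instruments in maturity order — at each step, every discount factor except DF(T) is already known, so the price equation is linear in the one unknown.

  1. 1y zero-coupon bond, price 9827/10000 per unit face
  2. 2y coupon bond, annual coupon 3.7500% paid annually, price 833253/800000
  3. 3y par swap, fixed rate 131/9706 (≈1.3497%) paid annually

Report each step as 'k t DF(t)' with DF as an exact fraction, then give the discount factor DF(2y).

step 1 [1y] zero: DF = P = 9827/10000 ≈ 0.982700
step 2 [2y] bond c/1=3/80: DF=(833253/800000 − 3/80·(0.982700))/(1+3/80) = 2421/2500 ≈ 0.968400
step 3 [3y] swap r/1=131/9706: DF=(1 − 131/9706·(0.982700+0.968400))/(1+131/9706) = 9607/10000 ≈ 0.960700

1 1 9827/10000
2 2 2421/2500
3 3 9607/10000
DF(2y) = 2421/2500 ≈ 0.968400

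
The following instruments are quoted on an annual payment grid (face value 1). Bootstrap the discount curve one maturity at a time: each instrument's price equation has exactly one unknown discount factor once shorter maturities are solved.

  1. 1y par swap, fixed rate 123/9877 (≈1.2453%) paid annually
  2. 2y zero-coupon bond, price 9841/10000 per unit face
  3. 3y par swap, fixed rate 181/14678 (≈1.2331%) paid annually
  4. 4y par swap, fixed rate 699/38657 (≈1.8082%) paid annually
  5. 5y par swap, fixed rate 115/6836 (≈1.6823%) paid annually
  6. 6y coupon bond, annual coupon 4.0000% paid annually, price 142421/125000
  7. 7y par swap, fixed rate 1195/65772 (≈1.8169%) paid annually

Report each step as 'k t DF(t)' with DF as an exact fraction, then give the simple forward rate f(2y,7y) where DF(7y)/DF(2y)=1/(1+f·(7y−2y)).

step 1 [1y] swap r/1=123/9877: DF=(1 − 123/9877·(0))/(1+123/9877) = 9877/10000 ≈ 0.987700
step 2 [2y] zero: DF = P = 9841/10000 ≈ 0.984100
step 3 [3y] swap r/1=181/14678: DF=(1 − 181/14678·(0.987700+0.984100))/(1+181/14678) = 4819/5000 ≈ 0.963800
step 4 [4y] swap r/1=699/38657: DF=(1 − 699/38657·(0.987700+0.984100+0.963800))/(1+699/38657) = 9301/10000 ≈ 0.930100
step 5 [5y] swap r/1=115/6836: DF=(1 − 115/6836·(0.987700+0.984100+0.963800+0.930100))/(1+115/6836) = 1839/2000 ≈ 0.919500
step 6 [6y] bond c/1=1/25: DF=(142421/125000 − 1/25·(0.987700+0.984100+0.963800+0.930100+0.919500))/(1+1/25) = 1823/2000 ≈ 0.911500
step 7 [7y] swap r/1=1195/65772: DF=(1 − 1195/65772·(0.987700+0.984100+0.963800+0.930100+0.919500+0.911500))/(1+1195/65772) = 1761/2000 ≈ 0.880500

1 1 9877/10000
2 2 9841/10000
3 3 4819/5000
4 4 9301/10000
5 5 1839/2000
6 6 1823/2000
7 7 1761/2000
f(2y,7y) = ((9841/10000)/(1761/2000) − 1)/(5) = 1036/44025 ≈ 2.3532%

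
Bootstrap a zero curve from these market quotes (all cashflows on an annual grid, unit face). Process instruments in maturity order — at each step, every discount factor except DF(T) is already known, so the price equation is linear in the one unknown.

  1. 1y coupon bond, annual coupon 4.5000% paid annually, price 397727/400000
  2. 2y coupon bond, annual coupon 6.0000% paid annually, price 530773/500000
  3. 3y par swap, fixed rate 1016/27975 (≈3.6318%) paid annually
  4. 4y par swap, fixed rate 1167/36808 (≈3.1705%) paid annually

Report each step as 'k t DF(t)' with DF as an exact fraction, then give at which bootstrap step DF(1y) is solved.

1 1 1903/2000
2 2 2369/2500
3 3 1123/1250
4 4 8833/10000
DF(1y) is solved at step 1

step 1 [1y] bond c/1=9/200: DF=(397727/400000 − 9/200·(0))/(1+9/200) = 1903/2000 ≈ 0.951500
step 2 [2y] bond c/1=3/50: DF=(530773/500000 − 3/50·(0.951500))/(1+3/50) = 2369/2500 ≈ 0.947600
step 3 [3y] swap r/1=1016/27975: DF=(1 − 1016/27975·(0.951500+0.947600))/(1+1016/27975) = 1123/1250 ≈ 0.898400
step 4 [4y] swap r/1=1167/36808: DF=(1 − 1167/36808·(0.951500+0.947600+0.898400))/(1+1167/36808) = 8833/10000 ≈ 0.883300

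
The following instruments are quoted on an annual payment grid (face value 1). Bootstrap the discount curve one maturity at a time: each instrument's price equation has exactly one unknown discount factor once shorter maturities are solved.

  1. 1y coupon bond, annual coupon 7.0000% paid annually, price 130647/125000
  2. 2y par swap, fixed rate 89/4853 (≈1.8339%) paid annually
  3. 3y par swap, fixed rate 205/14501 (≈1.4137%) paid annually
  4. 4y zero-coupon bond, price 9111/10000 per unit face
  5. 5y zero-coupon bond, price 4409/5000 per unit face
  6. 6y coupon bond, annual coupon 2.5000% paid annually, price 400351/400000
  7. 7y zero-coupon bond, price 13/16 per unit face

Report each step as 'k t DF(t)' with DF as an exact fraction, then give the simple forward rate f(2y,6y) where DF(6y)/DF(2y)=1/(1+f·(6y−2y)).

step 1 [1y] bond c/1=7/100: DF=(130647/125000 − 7/100·(0))/(1+7/100) = 1221/1250 ≈ 0.976800
step 2 [2y] swap r/1=89/4853: DF=(1 − 89/4853·(0.976800))/(1+89/4853) = 2411/2500 ≈ 0.964400
step 3 [3y] swap r/1=205/14501: DF=(1 − 205/14501·(0.976800+0.964400))/(1+205/14501) = 959/1000 ≈ 0.959000
step 4 [4y] zero: DF = P = 9111/10000 ≈ 0.911100
step 5 [5y] zero: DF = P = 4409/5000 ≈ 0.881800
step 6 [6y] bond c/1=1/40: DF=(400351/400000 − 1/40·(0.976800+0.964400+0.959000+0.911100+0.881800))/(1+1/40) = 431/500 ≈ 0.862000
step 7 [7y] zero: DF = P = 13/16 ≈ 0.812500

1 1 1221/1250
2 2 2411/2500
3 3 959/1000
4 4 9111/10000
5 5 4409/5000
6 6 431/500
7 7 13/16
f(2y,6y) = ((2411/2500)/(431/500) − 1)/(4) = 64/2155 ≈ 2.9698%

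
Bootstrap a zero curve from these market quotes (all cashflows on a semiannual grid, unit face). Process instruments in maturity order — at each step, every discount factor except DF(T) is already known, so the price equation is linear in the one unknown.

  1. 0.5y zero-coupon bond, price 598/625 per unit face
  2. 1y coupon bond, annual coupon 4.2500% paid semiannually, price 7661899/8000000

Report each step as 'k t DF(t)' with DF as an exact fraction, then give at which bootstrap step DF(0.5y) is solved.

1 1/2 598/625
2 1 9179/10000
DF(0.5y) is solved at step 1

step 1 [0.5y] zero: DF = P = 598/625 ≈ 0.956800
step 2 [1y] bond c/2=17/800: DF=(7661899/8000000 − 17/800·(0.956800))/(1+17/800) = 9179/10000 ≈ 0.917900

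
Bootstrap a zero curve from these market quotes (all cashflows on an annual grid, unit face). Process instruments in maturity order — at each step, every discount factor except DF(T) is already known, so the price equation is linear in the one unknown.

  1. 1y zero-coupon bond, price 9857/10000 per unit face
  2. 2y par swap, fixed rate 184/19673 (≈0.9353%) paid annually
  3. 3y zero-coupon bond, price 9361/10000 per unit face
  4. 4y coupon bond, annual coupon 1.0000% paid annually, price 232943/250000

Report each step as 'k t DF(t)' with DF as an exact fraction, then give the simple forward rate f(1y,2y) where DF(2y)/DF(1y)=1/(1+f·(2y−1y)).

1 1 9857/10000
2 2 1227/1250
3 3 9361/10000
4 4 4469/5000
f(1y,2y) = ((9857/10000)/(1227/1250) − 1)/(1) = 41/9816 ≈ 0.4177%

step 1 [1y] zero: DF = P = 9857/10000 ≈ 0.985700
step 2 [2y] swap r/1=184/19673: DF=(1 − 184/19673·(0.985700))/(1+184/19673) = 1227/1250 ≈ 0.981600
step 3 [3y] zero: DF = P = 9361/10000 ≈ 0.936100
step 4 [4y] bond c/1=1/100: DF=(232943/250000 − 1/100·(0.985700+0.981600+0.936100))/(1+1/100) = 4469/5000 ≈ 0.893800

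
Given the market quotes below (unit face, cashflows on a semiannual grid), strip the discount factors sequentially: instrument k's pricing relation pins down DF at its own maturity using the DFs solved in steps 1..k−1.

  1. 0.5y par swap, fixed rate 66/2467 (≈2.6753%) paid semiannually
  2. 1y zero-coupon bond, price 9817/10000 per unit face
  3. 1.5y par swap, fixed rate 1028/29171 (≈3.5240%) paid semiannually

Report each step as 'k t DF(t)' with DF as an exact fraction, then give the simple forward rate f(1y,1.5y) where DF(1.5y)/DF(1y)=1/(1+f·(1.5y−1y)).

step 1 [0.5y] swap r/2=33/2467: DF=(1 − 33/2467·(0))/(1+33/2467) = 2467/2500 ≈ 0.986800
step 2 [1y] zero: DF = P = 9817/10000 ≈ 0.981700
step 3 [1.5y] swap r/2=514/29171: DF=(1 − 514/29171·(0.986800+0.981700))/(1+514/29171) = 4743/5000 ≈ 0.948600

1 1/2 2467/2500
2 1 9817/10000
3 3/2 4743/5000
f(1y,1.5y) = ((9817/10000)/(4743/5000) − 1)/(1/2) = 331/4743 ≈ 6.9787%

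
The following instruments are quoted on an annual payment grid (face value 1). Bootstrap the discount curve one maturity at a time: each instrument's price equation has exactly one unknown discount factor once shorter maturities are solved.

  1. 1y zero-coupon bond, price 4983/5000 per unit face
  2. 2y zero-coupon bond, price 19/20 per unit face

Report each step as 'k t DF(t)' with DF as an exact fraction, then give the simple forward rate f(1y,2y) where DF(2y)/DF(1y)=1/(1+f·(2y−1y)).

1 1 4983/5000
2 2 19/20
f(1y,2y) = ((4983/5000)/(19/20) − 1)/(1) = 233/4750 ≈ 4.9053%

step 1 [1y] zero: DF = P = 4983/5000 ≈ 0.996600
step 2 [2y] zero: DF = P = 19/20 ≈ 0.950000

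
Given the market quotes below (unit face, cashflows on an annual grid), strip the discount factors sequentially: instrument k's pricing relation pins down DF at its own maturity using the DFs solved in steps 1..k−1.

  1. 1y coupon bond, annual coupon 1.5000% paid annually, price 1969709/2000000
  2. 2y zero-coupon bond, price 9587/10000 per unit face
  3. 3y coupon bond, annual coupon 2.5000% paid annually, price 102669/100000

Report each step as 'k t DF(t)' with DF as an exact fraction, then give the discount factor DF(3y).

step 1 [1y] bond c/1=3/200: DF=(1969709/2000000 − 3/200·(0))/(1+3/200) = 9703/10000 ≈ 0.970300
step 2 [2y] zero: DF = P = 9587/10000 ≈ 0.958700
step 3 [3y] bond c/1=1/40: DF=(102669/100000 − 1/40·(0.970300+0.958700))/(1+1/40) = 4773/5000 ≈ 0.954600

1 1 9703/10000
2 2 9587/10000
3 3 4773/5000
DF(3y) = 4773/5000 ≈ 0.954600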